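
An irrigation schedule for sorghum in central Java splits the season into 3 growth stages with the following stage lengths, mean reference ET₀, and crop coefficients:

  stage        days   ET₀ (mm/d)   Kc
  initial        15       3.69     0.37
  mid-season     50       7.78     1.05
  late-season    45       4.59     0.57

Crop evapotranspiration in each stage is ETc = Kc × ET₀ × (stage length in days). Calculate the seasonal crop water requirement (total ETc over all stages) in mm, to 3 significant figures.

initial: 0.37 × 3.69 × 15 = 20.48 mm
mid-season: 1.05 × 7.78 × 50 = 408.45 mm
late-season: 0.57 × 4.59 × 45 = 117.73 mm
Seasonal total = 546.66 mm

547 mm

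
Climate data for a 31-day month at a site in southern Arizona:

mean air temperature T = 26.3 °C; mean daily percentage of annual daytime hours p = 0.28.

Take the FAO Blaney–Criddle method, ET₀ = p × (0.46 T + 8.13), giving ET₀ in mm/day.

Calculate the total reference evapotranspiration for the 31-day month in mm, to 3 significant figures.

176 mm

ET₀ = 0.28 × (0.46 × 26.3 + 8.13) = 0.28 × 20.228 = 5.6638 mm/d
Monthly total = 5.6638 × 31 = 175.578 mm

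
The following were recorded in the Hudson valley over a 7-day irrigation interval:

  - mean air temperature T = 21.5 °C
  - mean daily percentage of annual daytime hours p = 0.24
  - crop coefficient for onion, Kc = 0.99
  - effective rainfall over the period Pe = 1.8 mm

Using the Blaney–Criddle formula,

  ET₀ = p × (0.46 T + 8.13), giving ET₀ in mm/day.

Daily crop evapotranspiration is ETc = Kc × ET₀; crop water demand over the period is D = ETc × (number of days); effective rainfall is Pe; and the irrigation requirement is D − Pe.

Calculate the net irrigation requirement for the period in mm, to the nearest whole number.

ET₀ = 0.24 × (0.46 × 21.5 + 8.13) = 0.24 × 18.020 = 4.3248 mm/d
ETc = Kc × ET₀ = 0.99 × 4.3248 = 4.2816 mm/d
Crop demand D = ETc × 7 d = 4.2816 × 7 = 29.971 mm
D − Pe = 29.971 − 1.8 = 28.171 mm

28 mm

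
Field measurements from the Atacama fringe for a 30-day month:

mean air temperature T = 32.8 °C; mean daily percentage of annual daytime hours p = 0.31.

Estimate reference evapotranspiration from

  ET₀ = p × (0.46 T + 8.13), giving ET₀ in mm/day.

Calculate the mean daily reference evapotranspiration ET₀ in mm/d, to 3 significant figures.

7.20 mm/d

ET₀ = 0.31 × (0.46 × 32.8 + 8.13) = 0.31 × 23.218 = 7.1976 mm/d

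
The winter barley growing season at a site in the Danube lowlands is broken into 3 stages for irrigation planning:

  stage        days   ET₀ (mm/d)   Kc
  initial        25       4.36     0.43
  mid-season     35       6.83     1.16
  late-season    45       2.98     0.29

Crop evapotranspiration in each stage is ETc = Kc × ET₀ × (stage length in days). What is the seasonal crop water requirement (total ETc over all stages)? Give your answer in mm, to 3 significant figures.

initial: 0.43 × 4.36 × 25 = 46.87 mm
mid-season: 1.16 × 6.83 × 35 = 277.30 mm
late-season: 0.29 × 2.98 × 45 = 38.89 mm
Seasonal total = 363.06 mm

363 mm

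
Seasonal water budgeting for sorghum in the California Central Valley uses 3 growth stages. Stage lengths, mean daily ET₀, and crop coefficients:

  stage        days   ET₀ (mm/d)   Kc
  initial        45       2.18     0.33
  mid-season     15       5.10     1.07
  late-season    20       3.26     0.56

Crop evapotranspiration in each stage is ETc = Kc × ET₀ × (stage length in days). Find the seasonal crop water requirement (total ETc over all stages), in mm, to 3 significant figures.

initial: 0.33 × 2.18 × 45 = 32.37 mm
mid-season: 1.07 × 5.10 × 15 = 81.86 mm
late-season: 0.56 × 3.26 × 20 = 36.51 mm
Seasonal total = 150.74 mm

151 mm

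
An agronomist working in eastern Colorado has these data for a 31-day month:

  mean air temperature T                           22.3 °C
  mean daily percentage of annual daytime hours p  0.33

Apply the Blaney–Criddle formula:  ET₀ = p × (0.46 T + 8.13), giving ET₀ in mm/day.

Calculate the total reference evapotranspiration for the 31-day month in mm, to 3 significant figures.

ET₀ = 0.33 × (0.46 × 22.3 + 8.13) = 0.33 × 18.388 = 6.0680 mm/d
Monthly total = 6.0680 × 31 = 188.108 mm

188 mm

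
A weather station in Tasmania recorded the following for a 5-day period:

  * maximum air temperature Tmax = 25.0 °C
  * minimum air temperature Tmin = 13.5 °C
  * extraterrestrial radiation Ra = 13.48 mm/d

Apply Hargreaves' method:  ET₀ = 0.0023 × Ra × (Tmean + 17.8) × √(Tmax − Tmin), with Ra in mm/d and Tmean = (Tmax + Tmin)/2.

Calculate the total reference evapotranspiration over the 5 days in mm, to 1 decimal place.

19.5 mm

Tmean = (25.0 + 13.5)/2 = 19.25 °C
ET₀ = 0.0023 × 13.48 × (19.25 + 17.8) × √11.5 = 0.0023 × 13.48 × 37.05 × 3.3912 = 3.8955 mm/d
Over 5 days: 3.8955 × 5 = 19.478 mm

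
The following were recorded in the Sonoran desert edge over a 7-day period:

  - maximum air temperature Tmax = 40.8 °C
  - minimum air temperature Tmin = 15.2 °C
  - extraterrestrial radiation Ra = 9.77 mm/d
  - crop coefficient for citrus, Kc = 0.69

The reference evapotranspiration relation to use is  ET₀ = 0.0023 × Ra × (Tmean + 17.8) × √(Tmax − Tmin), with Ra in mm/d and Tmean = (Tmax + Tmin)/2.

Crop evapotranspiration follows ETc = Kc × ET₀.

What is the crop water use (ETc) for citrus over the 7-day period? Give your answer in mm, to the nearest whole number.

25 mm

Tmean = (40.8 + 15.2)/2 = 28.00 °C
ET₀ = 0.0023 × 9.77 × (28.00 + 17.8) × √25.6 = 0.0023 × 9.77 × 45.80 × 5.0596 = 5.2072 mm/d
ETc = Kc × ET₀ = 0.69 × 5.2072 = 3.5930 mm/d
Over 7 days: 3.5930 × 7 = 25.151 mm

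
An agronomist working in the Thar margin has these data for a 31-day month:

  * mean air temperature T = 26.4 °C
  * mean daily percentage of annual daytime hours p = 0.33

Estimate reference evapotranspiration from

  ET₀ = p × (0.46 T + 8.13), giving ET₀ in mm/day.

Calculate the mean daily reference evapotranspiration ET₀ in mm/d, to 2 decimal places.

6.69 mm/d

ET₀ = 0.33 × (0.46 × 26.4 + 8.13) = 0.33 × 20.274 = 6.6904 mm/d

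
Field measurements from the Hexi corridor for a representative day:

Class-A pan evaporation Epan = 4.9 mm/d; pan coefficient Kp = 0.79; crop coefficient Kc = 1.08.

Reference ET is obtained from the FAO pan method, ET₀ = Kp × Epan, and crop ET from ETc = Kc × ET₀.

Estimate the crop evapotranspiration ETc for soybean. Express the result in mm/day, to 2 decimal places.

4.18 mm/day

ET₀ = 0.79 × 4.9 = 3.8710 mm/d
ETc = Kc × ET₀ = 1.08 × 3.8710 = 4.1807 mm/d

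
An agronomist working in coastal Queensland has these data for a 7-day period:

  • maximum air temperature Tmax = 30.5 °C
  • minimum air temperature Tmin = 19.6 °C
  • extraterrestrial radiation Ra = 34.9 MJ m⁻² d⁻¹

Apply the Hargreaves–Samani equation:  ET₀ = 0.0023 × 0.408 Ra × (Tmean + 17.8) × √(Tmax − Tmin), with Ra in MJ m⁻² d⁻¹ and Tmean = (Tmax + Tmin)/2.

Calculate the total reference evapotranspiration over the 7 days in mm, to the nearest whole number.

32 mm

Tmean = (30.5 + 19.6)/2 = 25.05 °C
0.408 Ra = 0.408 × 34.9 = 14.2392 mm/d equivalent
ET₀ = 0.0023 × 14.2392 × (25.05 + 17.8) × √10.9 = 0.0023 × 14.2392 × 42.85 × 3.3015 = 4.6331 mm/d
Over 7 days: 4.6331 × 7 = 32.432 mm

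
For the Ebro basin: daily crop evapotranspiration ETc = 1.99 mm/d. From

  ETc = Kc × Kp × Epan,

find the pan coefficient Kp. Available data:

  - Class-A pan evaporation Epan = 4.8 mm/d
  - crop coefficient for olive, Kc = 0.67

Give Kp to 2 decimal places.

0.62

ETc = Kc × Kp × Epan  ⇒  Kp = ETc / (Kc × Epan)
Kp = 1.99 / (0.67 × 4.8) = 1.99 / 3.216 = 0.6188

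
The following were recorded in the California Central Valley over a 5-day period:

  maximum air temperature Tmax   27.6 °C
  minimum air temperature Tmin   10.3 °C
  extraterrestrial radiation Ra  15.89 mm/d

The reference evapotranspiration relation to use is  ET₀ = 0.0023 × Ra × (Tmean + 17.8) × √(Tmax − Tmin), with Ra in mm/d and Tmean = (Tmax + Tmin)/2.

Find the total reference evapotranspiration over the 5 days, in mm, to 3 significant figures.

27.9 mm

Tmean = (27.6 + 10.3)/2 = 18.95 °C
ET₀ = 0.0023 × 15.89 × (18.95 + 17.8) × √17.3 = 0.0023 × 15.89 × 36.75 × 4.1593 = 5.5864 mm/d
Over 5 days: 5.5864 × 5 = 27.932 mm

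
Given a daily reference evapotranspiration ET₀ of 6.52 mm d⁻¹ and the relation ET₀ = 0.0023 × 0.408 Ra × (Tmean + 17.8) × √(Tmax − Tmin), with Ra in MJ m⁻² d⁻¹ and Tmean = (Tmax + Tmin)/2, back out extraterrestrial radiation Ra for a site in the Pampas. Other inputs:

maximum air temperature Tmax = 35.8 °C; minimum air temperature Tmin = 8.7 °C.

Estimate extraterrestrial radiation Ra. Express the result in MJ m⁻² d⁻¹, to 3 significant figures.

33.3 MJ m⁻² d⁻¹

Tmean = (35.8+8.7)/2 = 22.25 °C; ΔT = 27.1
Ra = ET₀ / [0.0023 × 0.408 × (Tmean+17.8) × √ΔT]
   = 6.52 / (0.0023 × 0.408 × 40.05 × 5.2058) = 33.325 MJ m⁻² d⁻¹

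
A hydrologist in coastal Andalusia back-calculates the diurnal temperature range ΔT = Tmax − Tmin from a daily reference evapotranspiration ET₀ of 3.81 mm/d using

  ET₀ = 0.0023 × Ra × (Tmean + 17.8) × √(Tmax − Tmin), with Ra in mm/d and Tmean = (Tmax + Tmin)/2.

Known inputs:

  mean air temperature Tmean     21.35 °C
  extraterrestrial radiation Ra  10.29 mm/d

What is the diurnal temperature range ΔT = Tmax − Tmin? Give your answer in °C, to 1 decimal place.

16.9 °C

√ΔT = ET₀ / [0.0023 × Ra × (Tmean+17.8)] = 3.81 / (0.0023 × 10.29 × 39.15) = 4.1120
ΔT = 4.1120² = 16.909 °C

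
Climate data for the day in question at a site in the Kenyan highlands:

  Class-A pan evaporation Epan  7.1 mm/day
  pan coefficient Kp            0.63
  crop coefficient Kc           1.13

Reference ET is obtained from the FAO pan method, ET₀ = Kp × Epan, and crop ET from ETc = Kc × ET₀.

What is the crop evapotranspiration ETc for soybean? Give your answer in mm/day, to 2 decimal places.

ET₀ = 0.63 × 7.1 = 4.4730 mm/d
ETc = Kc × ET₀ = 1.13 × 4.4730 = 5.0545 mm/d

5.05 mm/day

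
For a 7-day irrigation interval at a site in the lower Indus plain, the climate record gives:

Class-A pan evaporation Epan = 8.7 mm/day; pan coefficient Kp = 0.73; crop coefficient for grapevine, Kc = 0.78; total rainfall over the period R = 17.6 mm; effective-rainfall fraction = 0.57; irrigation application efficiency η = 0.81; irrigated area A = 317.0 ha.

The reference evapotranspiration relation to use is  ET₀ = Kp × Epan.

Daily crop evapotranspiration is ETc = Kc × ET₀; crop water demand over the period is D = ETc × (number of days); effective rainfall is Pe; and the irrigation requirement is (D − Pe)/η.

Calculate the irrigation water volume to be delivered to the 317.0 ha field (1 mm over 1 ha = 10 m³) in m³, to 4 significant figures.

96450 m³

ET₀ = 0.73 × 8.7 = 6.3510 mm/d
ETc = Kc × ET₀ = 0.78 × 6.3510 = 4.9538 mm/d
Crop demand D = ETc × 7 d = 4.9538 × 7 = 34.677 mm
Pe = 0.57 × 17.6 = 10.032 mm
D − Pe = 34.677 − 10.032 = 24.645 mm
Gross irrigation = 24.645 / 0.81 = 30.426 mm
Volume = 30.426 mm × 317.0 ha × 10 = 96450.4 m³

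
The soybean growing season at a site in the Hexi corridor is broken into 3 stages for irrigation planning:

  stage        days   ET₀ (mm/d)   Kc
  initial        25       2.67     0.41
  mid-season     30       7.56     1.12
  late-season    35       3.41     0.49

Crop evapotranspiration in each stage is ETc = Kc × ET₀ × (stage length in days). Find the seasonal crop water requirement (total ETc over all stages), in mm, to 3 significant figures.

340 mm

initial: 0.41 × 2.67 × 25 = 27.37 mm
mid-season: 1.12 × 7.56 × 30 = 254.02 mm
late-season: 0.49 × 3.41 × 35 = 58.48 mm
Seasonal total = 339.87 mm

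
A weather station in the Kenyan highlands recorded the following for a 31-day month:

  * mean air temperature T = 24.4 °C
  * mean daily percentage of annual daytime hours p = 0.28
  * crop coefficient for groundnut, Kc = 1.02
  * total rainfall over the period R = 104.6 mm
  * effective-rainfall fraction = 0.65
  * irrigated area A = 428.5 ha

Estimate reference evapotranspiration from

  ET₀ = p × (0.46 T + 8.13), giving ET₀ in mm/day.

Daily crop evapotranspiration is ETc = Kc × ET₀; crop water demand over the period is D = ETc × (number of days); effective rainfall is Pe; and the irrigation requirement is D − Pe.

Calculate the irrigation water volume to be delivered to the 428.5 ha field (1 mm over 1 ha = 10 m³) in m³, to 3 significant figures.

ET₀ = 0.28 × (0.46 × 24.4 + 8.13) = 0.28 × 19.354 = 5.4191 mm/d
ETc = Kc × ET₀ = 1.02 × 5.4191 = 5.5275 mm/d
Crop demand D = ETc × 31 d = 5.5275 × 31 = 171.353 mm
Pe = 0.65 × 104.6 = 67.990 mm
D − Pe = 171.353 − 67.990 = 103.363 mm
Volume = 103.363 mm × 428.5 ha × 10 = 442910.5 m³

443000 m³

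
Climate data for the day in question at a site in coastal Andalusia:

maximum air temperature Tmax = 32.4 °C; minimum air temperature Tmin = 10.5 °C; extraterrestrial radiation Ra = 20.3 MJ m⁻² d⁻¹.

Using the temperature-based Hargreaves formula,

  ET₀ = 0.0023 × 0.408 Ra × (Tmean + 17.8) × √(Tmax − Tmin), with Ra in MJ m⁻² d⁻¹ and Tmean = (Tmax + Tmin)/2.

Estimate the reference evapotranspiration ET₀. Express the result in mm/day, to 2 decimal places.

Tmean = (32.4 + 10.5)/2 = 21.45 °C
0.408 Ra = 0.408 × 20.3 = 8.2824 mm/d equivalent
ET₀ = 0.0023 × 8.2824 × (21.45 + 17.8) × √21.9 = 0.0023 × 8.2824 × 39.25 × 4.6797 = 3.4990 mm/d

3.50 mm/day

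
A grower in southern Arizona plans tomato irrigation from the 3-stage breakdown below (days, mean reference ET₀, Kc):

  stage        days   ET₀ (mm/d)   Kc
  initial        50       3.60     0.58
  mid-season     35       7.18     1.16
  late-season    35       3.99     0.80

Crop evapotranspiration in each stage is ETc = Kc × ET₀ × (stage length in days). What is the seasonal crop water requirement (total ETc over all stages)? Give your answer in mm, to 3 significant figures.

508 mm

initial: 0.58 × 3.60 × 50 = 104.40 mm
mid-season: 1.16 × 7.18 × 35 = 291.51 mm
late-season: 0.80 × 3.99 × 35 = 111.72 mm
Seasonal total = 507.63 mm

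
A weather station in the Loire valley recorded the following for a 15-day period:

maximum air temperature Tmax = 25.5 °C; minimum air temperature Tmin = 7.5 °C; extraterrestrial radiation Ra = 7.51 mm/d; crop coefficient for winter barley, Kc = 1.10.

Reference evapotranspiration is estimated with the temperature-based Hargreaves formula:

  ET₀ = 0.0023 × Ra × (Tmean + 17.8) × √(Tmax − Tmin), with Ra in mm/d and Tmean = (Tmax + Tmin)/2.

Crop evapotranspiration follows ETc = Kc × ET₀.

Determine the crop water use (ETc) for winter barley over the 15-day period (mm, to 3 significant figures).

Tmean = (25.5 + 7.5)/2 = 16.50 °C
ET₀ = 0.0023 × 7.51 × (16.50 + 17.8) × √18.0 = 0.0023 × 7.51 × 34.30 × 4.2426 = 2.5136 mm/d
ETc = Kc × ET₀ = 1.10 × 2.5136 = 2.7650 mm/d
Over 15 days: 2.7650 × 15 = 41.475 mm

41.5 mm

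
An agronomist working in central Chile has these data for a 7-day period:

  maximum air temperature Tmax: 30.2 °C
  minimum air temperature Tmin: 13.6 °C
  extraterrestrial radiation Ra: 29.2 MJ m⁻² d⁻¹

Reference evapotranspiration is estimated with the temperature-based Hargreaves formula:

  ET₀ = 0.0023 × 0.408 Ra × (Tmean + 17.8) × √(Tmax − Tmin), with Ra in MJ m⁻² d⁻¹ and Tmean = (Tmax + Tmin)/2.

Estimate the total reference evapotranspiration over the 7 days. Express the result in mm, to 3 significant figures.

Tmean = (30.2 + 13.6)/2 = 21.90 °C
0.408 Ra = 0.408 × 29.2 = 11.9136 mm/d equivalent
ET₀ = 0.0023 × 11.9136 × (21.90 + 17.8) × √16.6 = 0.0023 × 11.9136 × 39.70 × 4.0743 = 4.4321 mm/d
Over 7 days: 4.4321 × 7 = 31.025 mm

31.0 mm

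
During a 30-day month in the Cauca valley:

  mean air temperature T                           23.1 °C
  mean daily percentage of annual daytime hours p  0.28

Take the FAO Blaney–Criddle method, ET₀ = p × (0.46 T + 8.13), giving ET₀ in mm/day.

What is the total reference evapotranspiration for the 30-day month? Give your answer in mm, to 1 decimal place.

157.6 mm

ET₀ = 0.28 × (0.46 × 23.1 + 8.13) = 0.28 × 18.756 = 5.2517 mm/d
Monthly total = 5.2517 × 30 = 157.551 mm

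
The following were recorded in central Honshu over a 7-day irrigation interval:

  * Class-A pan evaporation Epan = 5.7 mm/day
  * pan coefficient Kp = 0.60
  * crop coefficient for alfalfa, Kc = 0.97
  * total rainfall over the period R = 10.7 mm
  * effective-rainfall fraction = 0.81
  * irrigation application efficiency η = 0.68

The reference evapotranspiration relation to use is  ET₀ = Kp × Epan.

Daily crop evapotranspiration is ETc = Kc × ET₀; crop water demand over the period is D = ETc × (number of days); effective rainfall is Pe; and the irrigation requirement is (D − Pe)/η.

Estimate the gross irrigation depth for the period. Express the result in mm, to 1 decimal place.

ET₀ = 0.60 × 5.7 = 3.4200 mm/d
ETc = Kc × ET₀ = 0.97 × 3.4200 = 3.3174 mm/d
Crop demand D = ETc × 7 d = 3.3174 × 7 = 23.222 mm
Pe = 0.81 × 10.7 = 8.667 mm
D − Pe = 23.222 − 8.667 = 14.555 mm
Gross irrigation = 14.555 / 0.68 = 21.404 mm

21.4 mm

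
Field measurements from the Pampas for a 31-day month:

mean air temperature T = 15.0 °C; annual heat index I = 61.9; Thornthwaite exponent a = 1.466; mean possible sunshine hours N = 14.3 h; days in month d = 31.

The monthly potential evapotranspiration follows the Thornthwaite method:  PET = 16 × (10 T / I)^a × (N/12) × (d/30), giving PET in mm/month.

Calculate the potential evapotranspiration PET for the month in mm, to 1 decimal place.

72.1 mm

10T/I = 10 × 15.0 / 61.9 = 2.4233
(10T/I)^a = 2.4233^1.466 = 3.6605
Uncorrected PET = 16 × 3.6605 = 58.568 mm
Correction = (N/12)(d/30) = (14.3/12)(31/30) = 1.2314
PET = 58.568 × 1.2314 = 72.121 mm/month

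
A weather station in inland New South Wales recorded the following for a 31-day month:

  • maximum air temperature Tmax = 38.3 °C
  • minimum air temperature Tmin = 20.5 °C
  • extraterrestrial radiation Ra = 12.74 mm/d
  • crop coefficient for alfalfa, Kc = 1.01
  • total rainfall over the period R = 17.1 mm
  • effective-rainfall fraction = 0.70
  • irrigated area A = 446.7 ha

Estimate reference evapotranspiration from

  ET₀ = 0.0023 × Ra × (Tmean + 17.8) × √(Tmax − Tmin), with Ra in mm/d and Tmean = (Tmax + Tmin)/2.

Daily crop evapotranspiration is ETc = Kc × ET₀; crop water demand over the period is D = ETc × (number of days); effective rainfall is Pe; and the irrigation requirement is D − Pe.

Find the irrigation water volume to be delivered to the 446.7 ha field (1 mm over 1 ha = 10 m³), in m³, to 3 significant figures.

Tmean = (38.3 + 20.5)/2 = 29.40 °C
ET₀ = 0.0023 × 12.74 × (29.40 + 17.8) × √17.8 = 0.0023 × 12.74 × 47.20 × 4.2190 = 5.8351 mm/d
ETc = Kc × ET₀ = 1.01 × 5.8351 = 5.8935 mm/d
Crop demand D = ETc × 31 d = 5.8935 × 31 = 182.699 mm
Pe = 0.70 × 17.1 = 11.970 mm
D − Pe = 182.699 − 11.970 = 170.729 mm
Volume = 170.729 mm × 446.7 ha × 10 = 762646.4 m³

763000 m³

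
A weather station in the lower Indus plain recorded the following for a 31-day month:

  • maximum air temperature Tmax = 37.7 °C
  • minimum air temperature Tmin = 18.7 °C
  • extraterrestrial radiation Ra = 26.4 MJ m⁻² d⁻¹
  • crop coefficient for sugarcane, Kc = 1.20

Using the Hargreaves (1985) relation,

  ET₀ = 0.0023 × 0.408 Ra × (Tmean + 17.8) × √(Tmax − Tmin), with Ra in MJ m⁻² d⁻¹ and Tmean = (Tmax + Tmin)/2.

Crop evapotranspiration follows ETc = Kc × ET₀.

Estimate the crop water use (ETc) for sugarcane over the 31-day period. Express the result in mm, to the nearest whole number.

Tmean = (37.7 + 18.7)/2 = 28.20 °C
0.408 Ra = 0.408 × 26.4 = 10.7712 mm/d equivalent
ET₀ = 0.0023 × 10.7712 × (28.20 + 17.8) × √19.0 = 0.0023 × 10.7712 × 46.00 × 4.3589 = 4.9674 mm/d
ETc = Kc × ET₀ = 1.20 × 4.9674 = 5.9609 mm/d
Over 31 days: 5.9609 × 31 = 184.788 mm

185 mm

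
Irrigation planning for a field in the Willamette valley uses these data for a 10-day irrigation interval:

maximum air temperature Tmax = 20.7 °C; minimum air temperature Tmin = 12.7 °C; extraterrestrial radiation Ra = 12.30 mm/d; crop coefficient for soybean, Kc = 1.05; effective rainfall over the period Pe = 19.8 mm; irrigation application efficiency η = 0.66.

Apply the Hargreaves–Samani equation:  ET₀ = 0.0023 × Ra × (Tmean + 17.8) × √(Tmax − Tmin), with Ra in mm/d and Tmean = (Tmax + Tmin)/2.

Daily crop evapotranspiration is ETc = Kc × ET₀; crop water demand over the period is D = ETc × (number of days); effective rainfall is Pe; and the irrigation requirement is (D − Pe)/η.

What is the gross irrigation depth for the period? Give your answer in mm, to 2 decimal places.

13.92 mm

Tmean = (20.7 + 12.7)/2 = 16.70 °C
ET₀ = 0.0023 × 12.30 × (16.70 + 17.8) × √8.0 = 0.0023 × 12.30 × 34.50 × 2.8284 = 2.7605 mm/d
ETc = Kc × ET₀ = 1.05 × 2.7605 = 2.8985 mm/d
Crop demand D = ETc × 10 d = 2.8985 × 10 = 28.985 mm
D − Pe = 28.985 − 19.8 = 9.185 mm
Gross irrigation = 9.185 / 0.66 = 13.917 mm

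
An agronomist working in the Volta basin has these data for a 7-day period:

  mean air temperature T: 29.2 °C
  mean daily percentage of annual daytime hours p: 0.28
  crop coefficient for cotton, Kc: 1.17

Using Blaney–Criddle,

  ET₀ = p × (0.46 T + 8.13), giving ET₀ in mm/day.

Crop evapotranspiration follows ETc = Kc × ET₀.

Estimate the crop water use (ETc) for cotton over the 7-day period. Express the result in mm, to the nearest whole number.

ET₀ = 0.28 × (0.46 × 29.2 + 8.13) = 0.28 × 21.562 = 6.0374 mm/d
ETc = Kc × ET₀ = 1.17 × 6.0374 = 7.0638 mm/d
Over 7 days: 7.0638 × 7 = 49.447 mm

49 mm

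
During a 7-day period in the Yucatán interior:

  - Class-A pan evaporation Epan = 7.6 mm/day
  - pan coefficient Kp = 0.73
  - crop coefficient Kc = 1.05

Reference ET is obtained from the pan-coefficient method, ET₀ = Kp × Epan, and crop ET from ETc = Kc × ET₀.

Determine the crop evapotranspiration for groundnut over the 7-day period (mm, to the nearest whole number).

41 mm

ET₀ = 0.73 × 7.6 = 5.5480 mm/d
ETc = Kc × ET₀ = 1.05 × 5.5480 = 5.8254 mm/d
Over 7 days: 5.8254 × 7 = 40.778 mm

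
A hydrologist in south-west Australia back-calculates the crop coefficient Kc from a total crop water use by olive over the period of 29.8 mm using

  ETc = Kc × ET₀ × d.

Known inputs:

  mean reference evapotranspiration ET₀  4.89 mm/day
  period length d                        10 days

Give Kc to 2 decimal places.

ETc = Kc × ET₀ × d  ⇒  Kc = ETc / (ET₀ × d)
Kc = 29.8 / (4.89 × 10) = 29.8 / 48.90 = 0.6094

0.61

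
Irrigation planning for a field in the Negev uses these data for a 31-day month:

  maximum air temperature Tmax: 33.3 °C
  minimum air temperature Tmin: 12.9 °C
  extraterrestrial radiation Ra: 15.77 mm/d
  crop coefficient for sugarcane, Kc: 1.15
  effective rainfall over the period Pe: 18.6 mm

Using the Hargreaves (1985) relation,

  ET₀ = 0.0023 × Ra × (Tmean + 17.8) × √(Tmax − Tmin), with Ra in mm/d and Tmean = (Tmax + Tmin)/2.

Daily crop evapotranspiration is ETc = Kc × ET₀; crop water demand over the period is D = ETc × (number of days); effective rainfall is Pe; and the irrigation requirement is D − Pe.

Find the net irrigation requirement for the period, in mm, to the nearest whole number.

220 mm

Tmean = (33.3 + 12.9)/2 = 23.10 °C
ET₀ = 0.0023 × 15.77 × (23.10 + 17.8) × √20.4 = 0.0023 × 15.77 × 40.90 × 4.5166 = 6.7003 mm/d
ETc = Kc × ET₀ = 1.15 × 6.7003 = 7.7053 mm/d
Crop demand D = ETc × 31 d = 7.7053 × 31 = 238.864 mm
D − Pe = 238.864 − 18.6 = 220.264 mm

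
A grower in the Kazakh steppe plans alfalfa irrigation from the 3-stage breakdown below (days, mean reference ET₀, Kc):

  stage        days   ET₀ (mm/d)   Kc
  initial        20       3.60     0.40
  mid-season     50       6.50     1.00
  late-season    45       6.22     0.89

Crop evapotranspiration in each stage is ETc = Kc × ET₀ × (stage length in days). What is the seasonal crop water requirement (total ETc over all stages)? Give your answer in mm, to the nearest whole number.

initial: 0.40 × 3.60 × 20 = 28.80 mm
mid-season: 1.00 × 6.50 × 50 = 325.00 mm
late-season: 0.89 × 6.22 × 45 = 249.11 mm
Seasonal total = 602.91 mm

603 mm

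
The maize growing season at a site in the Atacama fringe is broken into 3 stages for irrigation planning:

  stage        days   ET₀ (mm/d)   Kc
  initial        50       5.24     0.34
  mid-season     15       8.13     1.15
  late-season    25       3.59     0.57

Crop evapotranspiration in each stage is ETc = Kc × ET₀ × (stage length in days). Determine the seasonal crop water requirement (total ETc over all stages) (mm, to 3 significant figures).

initial: 0.34 × 5.24 × 50 = 89.08 mm
mid-season: 1.15 × 8.13 × 15 = 140.24 mm
late-season: 0.57 × 3.59 × 25 = 51.16 mm
Seasonal total = 280.48 mm

280 mm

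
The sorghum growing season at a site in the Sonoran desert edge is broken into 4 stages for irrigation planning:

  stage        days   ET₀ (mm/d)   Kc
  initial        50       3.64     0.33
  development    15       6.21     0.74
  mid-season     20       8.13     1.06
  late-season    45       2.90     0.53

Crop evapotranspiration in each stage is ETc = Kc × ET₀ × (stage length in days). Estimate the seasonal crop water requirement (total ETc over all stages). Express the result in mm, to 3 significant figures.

initial: 0.33 × 3.64 × 50 = 60.06 mm
development: 0.74 × 6.21 × 15 = 68.93 mm
mid-season: 1.06 × 8.13 × 20 = 172.36 mm
late-season: 0.53 × 2.90 × 45 = 69.17 mm
Seasonal total = 370.52 mm

371 mm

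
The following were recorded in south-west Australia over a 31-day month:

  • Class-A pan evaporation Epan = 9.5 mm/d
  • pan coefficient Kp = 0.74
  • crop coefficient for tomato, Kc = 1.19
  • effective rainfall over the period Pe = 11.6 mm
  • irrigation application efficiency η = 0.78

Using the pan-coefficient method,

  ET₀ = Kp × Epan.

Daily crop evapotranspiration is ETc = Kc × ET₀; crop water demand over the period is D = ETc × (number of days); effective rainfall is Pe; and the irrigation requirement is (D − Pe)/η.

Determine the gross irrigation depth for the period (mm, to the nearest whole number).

318 mm

ET₀ = 0.74 × 9.5 = 7.0300 mm/d
ETc = Kc × ET₀ = 1.19 × 7.0300 = 8.3657 mm/d
Crop demand D = ETc × 31 d = 8.3657 × 31 = 259.337 mm
D − Pe = 259.337 − 11.6 = 247.737 mm
Gross irrigation = 247.737 / 0.78 = 317.612 mm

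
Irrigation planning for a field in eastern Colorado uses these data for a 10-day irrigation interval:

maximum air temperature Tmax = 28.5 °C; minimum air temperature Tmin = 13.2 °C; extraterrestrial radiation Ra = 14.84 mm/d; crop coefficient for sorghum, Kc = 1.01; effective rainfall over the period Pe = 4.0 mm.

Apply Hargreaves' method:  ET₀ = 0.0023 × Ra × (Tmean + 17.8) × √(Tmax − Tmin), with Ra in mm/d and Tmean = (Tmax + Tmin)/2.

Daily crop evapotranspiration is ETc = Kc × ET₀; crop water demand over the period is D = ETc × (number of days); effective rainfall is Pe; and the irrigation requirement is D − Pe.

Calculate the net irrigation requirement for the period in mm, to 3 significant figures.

Tmean = (28.5 + 13.2)/2 = 20.85 °C
ET₀ = 0.0023 × 14.84 × (20.85 + 17.8) × √15.3 = 0.0023 × 14.84 × 38.65 × 3.9115 = 5.1601 mm/d
ETc = Kc × ET₀ = 1.01 × 5.1601 = 5.2117 mm/d
Crop demand D = ETc × 10 d = 5.2117 × 10 = 52.117 mm
D − Pe = 52.117 − 4.0 = 48.117 mm

48.1 mm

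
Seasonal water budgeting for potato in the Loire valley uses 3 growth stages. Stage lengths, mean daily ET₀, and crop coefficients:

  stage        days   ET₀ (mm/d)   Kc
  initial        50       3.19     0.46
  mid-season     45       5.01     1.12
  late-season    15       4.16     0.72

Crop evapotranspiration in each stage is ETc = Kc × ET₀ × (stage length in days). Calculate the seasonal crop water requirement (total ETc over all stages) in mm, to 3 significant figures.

371 mm

initial: 0.46 × 3.19 × 50 = 73.37 mm
mid-season: 1.12 × 5.01 × 45 = 252.50 mm
late-season: 0.72 × 4.16 × 15 = 44.93 mm
Seasonal total = 370.80 mm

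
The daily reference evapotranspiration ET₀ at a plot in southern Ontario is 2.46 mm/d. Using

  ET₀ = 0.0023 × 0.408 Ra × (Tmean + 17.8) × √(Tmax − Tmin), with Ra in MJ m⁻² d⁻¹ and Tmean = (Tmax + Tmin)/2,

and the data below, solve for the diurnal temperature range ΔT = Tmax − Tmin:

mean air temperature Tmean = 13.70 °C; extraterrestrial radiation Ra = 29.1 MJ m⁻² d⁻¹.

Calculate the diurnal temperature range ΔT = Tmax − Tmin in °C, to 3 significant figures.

8.18 °C

√ΔT = ET₀ / [0.0023 × 0.408 × Ra × (Tmean+17.8)] = 2.46 / (0.0023 × 11.8728 × 31.50) = 2.8599
ΔT = 2.8599² = 8.179 °C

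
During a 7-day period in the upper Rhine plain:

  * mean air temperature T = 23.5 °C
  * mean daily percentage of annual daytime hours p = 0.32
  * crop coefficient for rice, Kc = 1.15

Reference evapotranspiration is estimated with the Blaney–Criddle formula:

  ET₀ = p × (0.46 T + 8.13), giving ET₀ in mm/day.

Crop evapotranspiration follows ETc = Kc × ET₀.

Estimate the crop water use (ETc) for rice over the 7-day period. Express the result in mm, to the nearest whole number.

ET₀ = 0.32 × (0.46 × 23.5 + 8.13) = 0.32 × 18.940 = 6.0608 mm/d
ETc = Kc × ET₀ = 1.15 × 6.0608 = 6.9699 mm/d
Over 7 days: 6.9699 × 7 = 48.789 mm

49 mm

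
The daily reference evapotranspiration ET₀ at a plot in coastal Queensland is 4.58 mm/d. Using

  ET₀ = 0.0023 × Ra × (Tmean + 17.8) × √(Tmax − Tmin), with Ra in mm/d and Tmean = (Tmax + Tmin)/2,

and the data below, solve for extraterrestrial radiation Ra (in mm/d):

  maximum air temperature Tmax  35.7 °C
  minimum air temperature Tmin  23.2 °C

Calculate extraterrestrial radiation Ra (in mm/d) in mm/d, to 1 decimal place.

11.9 mm/d

Tmean = 29.45 °C; √ΔT = 3.5355
Ra = ET₀ / [0.0023 × (Tmean+17.8) × √ΔT] = 4.58 / (0.0023 × 47.25 × 3.5355) = 11.920 mm/d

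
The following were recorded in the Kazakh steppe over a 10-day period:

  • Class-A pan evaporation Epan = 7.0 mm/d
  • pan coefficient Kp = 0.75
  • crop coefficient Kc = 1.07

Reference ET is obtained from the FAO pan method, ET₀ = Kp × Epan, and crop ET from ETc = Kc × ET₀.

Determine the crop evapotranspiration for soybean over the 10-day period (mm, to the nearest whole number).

56 mm

ET₀ = 0.75 × 7.0 = 5.2500 mm/d
ETc = Kc × ET₀ = 1.07 × 5.2500 = 5.6175 mm/d
Over 10 days: 5.6175 × 10 = 56.175 mm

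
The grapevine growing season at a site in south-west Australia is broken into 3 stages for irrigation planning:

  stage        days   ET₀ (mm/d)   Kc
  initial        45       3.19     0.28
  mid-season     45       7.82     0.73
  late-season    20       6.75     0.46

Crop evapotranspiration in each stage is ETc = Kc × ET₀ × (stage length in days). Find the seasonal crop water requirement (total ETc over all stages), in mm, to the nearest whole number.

359 mm

initial: 0.28 × 3.19 × 45 = 40.19 mm
mid-season: 0.73 × 7.82 × 45 = 256.89 mm
late-season: 0.46 × 6.75 × 20 = 62.10 mm
Seasonal total = 359.18 mm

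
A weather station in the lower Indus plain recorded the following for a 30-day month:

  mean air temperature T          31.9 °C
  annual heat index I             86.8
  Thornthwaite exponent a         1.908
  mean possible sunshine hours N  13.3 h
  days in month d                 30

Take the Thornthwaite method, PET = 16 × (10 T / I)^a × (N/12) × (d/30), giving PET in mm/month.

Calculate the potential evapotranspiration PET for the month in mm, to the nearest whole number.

10T/I = 10 × 31.9 / 86.8 = 3.6751
(10T/I)^a = 3.6751^1.908 = 11.9821
Uncorrected PET = 16 × 11.9821 = 191.714 mm
Correction = (N/12)(d/30) = (13.3/12)(30/30) = 1.1083
PET = 191.714 × 1.1083 = 212.477 mm/month

212 mm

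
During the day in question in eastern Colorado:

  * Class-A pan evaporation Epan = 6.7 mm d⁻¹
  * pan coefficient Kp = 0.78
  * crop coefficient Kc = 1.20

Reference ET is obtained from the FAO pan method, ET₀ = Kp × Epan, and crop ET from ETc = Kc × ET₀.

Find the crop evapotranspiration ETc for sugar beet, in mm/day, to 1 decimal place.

6.3 mm/day

ET₀ = 0.78 × 6.7 = 5.2260 mm/d
ETc = Kc × ET₀ = 1.20 × 5.2260 = 6.2712 mm/d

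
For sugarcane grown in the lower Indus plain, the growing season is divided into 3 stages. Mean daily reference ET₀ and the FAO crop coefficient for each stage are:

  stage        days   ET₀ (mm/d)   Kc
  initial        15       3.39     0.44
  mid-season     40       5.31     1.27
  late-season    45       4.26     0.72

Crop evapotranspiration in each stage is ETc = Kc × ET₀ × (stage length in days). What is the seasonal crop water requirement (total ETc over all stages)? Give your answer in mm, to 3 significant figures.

initial: 0.44 × 3.39 × 15 = 22.37 mm
mid-season: 1.27 × 5.31 × 40 = 269.75 mm
late-season: 0.72 × 4.26 × 45 = 138.02 mm
Seasonal total = 430.14 mm

430 mm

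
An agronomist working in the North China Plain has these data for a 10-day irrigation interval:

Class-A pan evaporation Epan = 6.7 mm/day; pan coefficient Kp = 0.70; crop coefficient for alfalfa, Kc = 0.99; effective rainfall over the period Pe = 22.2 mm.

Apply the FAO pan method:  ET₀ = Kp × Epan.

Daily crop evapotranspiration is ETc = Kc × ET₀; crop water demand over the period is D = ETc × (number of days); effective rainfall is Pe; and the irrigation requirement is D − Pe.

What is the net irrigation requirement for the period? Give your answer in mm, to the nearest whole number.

24 mm

ET₀ = 0.70 × 6.7 = 4.6900 mm/d
ETc = Kc × ET₀ = 0.99 × 4.6900 = 4.6431 mm/d
Crop demand D = ETc × 10 d = 4.6431 × 10 = 46.431 mm
D − Pe = 46.431 − 22.2 = 24.231 mm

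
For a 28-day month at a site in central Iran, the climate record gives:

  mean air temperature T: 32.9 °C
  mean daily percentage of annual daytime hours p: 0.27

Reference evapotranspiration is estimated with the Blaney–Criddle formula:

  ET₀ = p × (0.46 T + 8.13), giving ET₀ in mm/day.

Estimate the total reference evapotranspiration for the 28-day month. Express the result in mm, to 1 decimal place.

ET₀ = 0.27 × (0.46 × 32.9 + 8.13) = 0.27 × 23.264 = 6.2813 mm/d
Monthly total = 6.2813 × 28 = 175.876 mm

175.9 mm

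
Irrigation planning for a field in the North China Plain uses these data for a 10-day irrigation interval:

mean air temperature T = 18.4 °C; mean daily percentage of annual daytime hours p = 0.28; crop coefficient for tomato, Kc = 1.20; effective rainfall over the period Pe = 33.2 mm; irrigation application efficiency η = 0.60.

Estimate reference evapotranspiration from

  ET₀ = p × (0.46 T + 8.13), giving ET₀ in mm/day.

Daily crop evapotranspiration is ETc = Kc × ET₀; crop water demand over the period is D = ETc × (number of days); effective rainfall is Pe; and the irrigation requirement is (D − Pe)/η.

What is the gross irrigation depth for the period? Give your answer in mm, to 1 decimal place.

37.6 mm

ET₀ = 0.28 × (0.46 × 18.4 + 8.13) = 0.28 × 16.594 = 4.6463 mm/d
ETc = Kc × ET₀ = 1.20 × 4.6463 = 5.5756 mm/d
Crop demand D = ETc × 10 d = 5.5756 × 10 = 55.756 mm
D − Pe = 55.756 − 33.2 = 22.556 mm
Gross irrigation = 22.556 / 0.60 = 37.593 mm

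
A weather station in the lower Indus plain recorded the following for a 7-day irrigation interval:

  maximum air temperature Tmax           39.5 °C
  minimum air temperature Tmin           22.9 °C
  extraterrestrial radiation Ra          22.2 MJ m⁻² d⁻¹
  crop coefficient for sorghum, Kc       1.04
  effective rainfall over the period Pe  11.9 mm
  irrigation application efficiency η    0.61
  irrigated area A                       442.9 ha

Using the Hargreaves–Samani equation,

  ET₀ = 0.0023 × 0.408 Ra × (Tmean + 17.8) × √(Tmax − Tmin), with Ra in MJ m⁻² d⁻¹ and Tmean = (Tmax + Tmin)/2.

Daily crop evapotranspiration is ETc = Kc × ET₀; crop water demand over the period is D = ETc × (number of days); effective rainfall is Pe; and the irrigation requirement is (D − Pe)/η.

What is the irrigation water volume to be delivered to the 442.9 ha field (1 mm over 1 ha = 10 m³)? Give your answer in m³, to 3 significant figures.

133000 m³

Tmean = (39.5 + 22.9)/2 = 31.20 °C
0.408 Ra = 0.408 × 22.2 = 9.0576 mm/d equivalent
ET₀ = 0.0023 × 9.0576 × (31.20 + 17.8) × √16.6 = 0.0023 × 9.0576 × 49.00 × 4.0743 = 4.1590 mm/d
ETc = Kc × ET₀ = 1.04 × 4.1590 = 4.3254 mm/d
Crop demand D = ETc × 7 d = 4.3254 × 7 = 30.278 mm
D − Pe = 30.278 − 11.9 = 18.378 mm
Gross irrigation = 18.378 / 0.61 = 30.128 mm
Volume = 30.128 mm × 442.9 ha × 10 = 133436.9 m³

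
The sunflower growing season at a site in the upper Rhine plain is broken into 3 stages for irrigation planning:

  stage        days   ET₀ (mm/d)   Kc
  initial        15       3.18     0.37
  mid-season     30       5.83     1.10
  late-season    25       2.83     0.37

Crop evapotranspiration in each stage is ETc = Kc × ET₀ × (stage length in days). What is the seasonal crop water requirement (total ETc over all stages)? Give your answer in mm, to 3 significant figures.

236 mm

initial: 0.37 × 3.18 × 15 = 17.65 mm
mid-season: 1.10 × 5.83 × 30 = 192.39 mm
late-season: 0.37 × 2.83 × 25 = 26.18 mm
Seasonal total = 236.22 mm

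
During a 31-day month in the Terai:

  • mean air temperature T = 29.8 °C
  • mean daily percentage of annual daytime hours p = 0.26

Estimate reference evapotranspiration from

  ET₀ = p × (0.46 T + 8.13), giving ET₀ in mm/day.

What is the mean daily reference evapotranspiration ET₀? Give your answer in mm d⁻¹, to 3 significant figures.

5.68 mm d⁻¹

ET₀ = 0.26 × (0.46 × 29.8 + 8.13) = 0.26 × 21.838 = 5.6779 mm/d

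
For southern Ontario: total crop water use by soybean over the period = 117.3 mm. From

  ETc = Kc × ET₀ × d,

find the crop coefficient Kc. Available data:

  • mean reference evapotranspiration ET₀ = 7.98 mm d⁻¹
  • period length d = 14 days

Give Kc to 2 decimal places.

1.05

ETc = Kc × ET₀ × d  ⇒  Kc = ETc / (ET₀ × d)
Kc = 117.3 / (7.98 × 14) = 117.3 / 111.72 = 1.0499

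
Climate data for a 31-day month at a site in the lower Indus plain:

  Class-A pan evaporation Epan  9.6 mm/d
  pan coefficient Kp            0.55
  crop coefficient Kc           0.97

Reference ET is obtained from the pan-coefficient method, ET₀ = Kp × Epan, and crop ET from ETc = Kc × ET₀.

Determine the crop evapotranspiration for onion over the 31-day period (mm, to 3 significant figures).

ET₀ = 0.55 × 9.6 = 5.2800 mm/d
ETc = Kc × ET₀ = 0.97 × 5.2800 = 5.1216 mm/d
Over 31 days: 5.1216 × 31 = 158.770 mm

159 mm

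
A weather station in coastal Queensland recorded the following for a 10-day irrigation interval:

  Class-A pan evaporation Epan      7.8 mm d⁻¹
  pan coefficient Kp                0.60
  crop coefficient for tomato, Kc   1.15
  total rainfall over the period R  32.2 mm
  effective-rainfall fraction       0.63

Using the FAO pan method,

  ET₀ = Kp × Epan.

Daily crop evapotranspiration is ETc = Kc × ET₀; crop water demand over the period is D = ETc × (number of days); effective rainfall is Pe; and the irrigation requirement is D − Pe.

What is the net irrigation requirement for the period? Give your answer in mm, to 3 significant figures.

33.5 mm

ET₀ = 0.60 × 7.8 = 4.6800 mm/d
ETc = Kc × ET₀ = 1.15 × 4.6800 = 5.3820 mm/d
Crop demand D = ETc × 10 d = 5.3820 × 10 = 53.820 mm
Pe = 0.63 × 32.2 = 20.286 mm
D − Pe = 53.820 − 20.286 = 33.534 mm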